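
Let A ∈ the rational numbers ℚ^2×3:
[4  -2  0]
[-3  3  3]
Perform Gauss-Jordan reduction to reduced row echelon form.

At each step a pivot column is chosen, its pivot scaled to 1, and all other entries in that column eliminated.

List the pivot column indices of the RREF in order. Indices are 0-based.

pivot columns: 0, 1

step 1: normalize row 0 (÷4) = (1, -1/2, 0)
  row 1: subtract -3×row0 = (0, 3/2, 3)
step 2: normalize row 1 (÷3/2) = (0, 1, 2)
  row 0: subtract -1/2×row1 = (1, 0, 1)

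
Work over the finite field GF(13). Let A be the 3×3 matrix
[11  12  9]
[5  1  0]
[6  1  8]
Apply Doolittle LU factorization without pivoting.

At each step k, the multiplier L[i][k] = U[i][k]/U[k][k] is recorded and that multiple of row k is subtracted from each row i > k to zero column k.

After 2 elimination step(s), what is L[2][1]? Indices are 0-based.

L[2][1] = 10

k=0: U[0][0]=11
  eliminate (1,0): mult=4, new row 1: (0, 5, 3); set L[1][0]=4
  eliminate (2,0): mult=10, new row 2: (0, 11, 9); set L[2][0]=10
k=1: U[1][1]=5
  eliminate (2,1): mult=10, new row 2: (0, 0, 5); set L[2][1]=10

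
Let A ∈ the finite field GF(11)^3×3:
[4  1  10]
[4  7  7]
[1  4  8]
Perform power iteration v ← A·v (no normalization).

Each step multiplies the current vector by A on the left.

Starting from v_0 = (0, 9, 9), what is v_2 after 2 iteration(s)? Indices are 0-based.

v_2 = (7, 10, 4)

v_0 = (0, 9, 9).
v_1 = A·v_0 = (0, 5, 9).
v_2 = A·v_1 = (7, 10, 4).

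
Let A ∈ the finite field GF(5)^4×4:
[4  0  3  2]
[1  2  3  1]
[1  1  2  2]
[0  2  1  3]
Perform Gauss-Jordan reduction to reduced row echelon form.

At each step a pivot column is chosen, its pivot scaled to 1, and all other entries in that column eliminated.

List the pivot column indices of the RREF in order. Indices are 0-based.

pivot columns: 0, 1, 2

[1] R0 /= 4  ⇒  (1, 0, 2, 3)
     R1 -= 1·R0  ⇒  (0, 2, 1, 3)
     R2 -= 1·R0  ⇒  (0, 1, 0, 4)
[2] R1 /= 2  ⇒  (0, 1, 3, 4)
     R2 -= 1·R1  ⇒  (0, 0, 2, 0)
     R3 -= 2·R1  ⇒  (0, 0, 0, 0)
[3] R2 /= 2  ⇒  (0, 0, 1, 0)
     R0 -= 2·R2  ⇒  (1, 0, 0, 3)
     R1 -= 3·R2  ⇒  (0, 1, 0, 4)
column 3 empty below row 3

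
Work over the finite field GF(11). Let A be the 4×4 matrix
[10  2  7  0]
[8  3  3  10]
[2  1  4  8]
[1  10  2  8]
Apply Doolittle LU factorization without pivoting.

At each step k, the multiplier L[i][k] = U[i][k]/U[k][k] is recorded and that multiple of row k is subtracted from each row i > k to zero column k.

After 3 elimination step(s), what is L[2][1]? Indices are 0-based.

L[2][1] = 2

k=0: U[0][0]=10
  eliminate (1,0): mult=3, new row 1: (0, 8, 4, 10); set L[1][0]=3
  eliminate (2,0): mult=9, new row 2: (0, 5, 7, 8); set L[2][0]=9
  eliminate (3,0): mult=10, new row 3: (0, 1, 9, 8); set L[3][0]=10
k=1: U[1][1]=8
  eliminate (2,1): mult=2, new row 2: (0, 0, 10, 10); set L[2][1]=2
  eliminate (3,1): mult=7, new row 3: (0, 0, 3, 4); set L[3][1]=7
k=2: U[2][2]=10
  eliminate (3,2): mult=8, new row 3: (0, 0, 0, 1); set L[3][2]=8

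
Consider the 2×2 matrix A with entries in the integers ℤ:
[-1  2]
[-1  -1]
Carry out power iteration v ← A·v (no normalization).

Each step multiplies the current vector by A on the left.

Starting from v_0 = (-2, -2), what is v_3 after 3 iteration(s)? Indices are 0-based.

v_3 = (-14, -8)

v_0 = (-2, -2).
v_1 = A·v_0 = (-2, 4).
v_2 = A·v_1 = (10, -2).
v_3 = A·v_2 = (-14, -8).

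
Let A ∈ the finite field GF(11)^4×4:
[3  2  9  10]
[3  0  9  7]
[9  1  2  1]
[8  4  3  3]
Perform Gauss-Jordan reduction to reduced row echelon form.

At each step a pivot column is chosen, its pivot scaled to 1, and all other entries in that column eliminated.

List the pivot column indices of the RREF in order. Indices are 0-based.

pivot columns: 0, 1, 2, 3

step 1: normalize row 0 (÷3) = (1, 8, 3, 7)
  row 1: subtract 3×row0 = (0, 9, 0, 8)
  row 2: subtract 9×row0 = (0, 6, 8, 4)
  row 3: subtract 8×row0 = (0, 6, 1, 2)
step 2: normalize row 1 (÷9) = (0, 1, 0, 7)
  row 0: subtract 8×row1 = (1, 0, 3, 6)
  row 2: subtract 6×row1 = (0, 0, 8, 6)
  row 3: subtract 6×row1 = (0, 0, 1, 4)
step 3: normalize row 2 (÷8) = (0, 0, 1, 9)
  row 0: subtract 3×row2 = (1, 0, 0, 1)
  row 3: subtract 1×row2 = (0, 0, 0, 6)
step 4: normalize row 3 (÷6) = (0, 0, 0, 1)
  row 0: subtract 1×row3 = (1, 0, 0, 0)
  row 1: subtract 7×row3 = (0, 1, 0, 0)
  row 2: subtract 9×row3 = (0, 0, 1, 0)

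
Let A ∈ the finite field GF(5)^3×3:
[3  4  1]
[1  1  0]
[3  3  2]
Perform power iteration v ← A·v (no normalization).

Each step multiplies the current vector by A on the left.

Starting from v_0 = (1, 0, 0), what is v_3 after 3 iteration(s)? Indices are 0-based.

v_0 = (1, 0, 0).
v_1 = A·v_0 = (3, 1, 3).
v_2 = A·v_1 = (1, 4, 3).
v_3 = A·v_2 = (2, 0, 1).

v_3 = (2, 0, 1)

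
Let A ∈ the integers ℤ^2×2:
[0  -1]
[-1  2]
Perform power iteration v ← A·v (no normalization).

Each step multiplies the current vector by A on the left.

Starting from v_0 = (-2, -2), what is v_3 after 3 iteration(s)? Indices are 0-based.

v_0 = (-2, -2).
v_1 = A·v_0 = (2, -2).
v_2 = A·v_1 = (2, -6).
v_3 = A·v_2 = (6, -14).

v_3 = (6, -14)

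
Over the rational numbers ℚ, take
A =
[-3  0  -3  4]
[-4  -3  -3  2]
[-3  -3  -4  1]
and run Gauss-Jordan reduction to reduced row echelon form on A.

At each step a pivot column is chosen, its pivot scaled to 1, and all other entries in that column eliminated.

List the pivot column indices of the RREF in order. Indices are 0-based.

pivot columns: 0, 1, 2

step 1: normalize row 0 (÷-3) = (1, 0, 1, -4/3)
  row 1: subtract -4×row0 = (0, -3, 1, -10/3)
  row 2: subtract -3×row0 = (0, -3, -1, -3)
step 2: normalize row 1 (÷-3) = (0, 1, -1/3, 10/9)
  row 2: subtract -3×row1 = (0, 0, -2, 1/3)
step 3: normalize row 2 (÷-2) = (0, 0, 1, -1/6)
  row 0: subtract 1×row2 = (1, 0, 0, -7/6)
  row 1: subtract -1/3×row2 = (0, 1, 0, 19/18)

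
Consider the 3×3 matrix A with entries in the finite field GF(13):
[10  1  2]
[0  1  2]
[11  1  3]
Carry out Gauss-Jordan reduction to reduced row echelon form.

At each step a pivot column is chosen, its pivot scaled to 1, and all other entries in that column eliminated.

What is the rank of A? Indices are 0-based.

pivot(0,0)=10: scale R0 → (1, 4, 8)
  clear (2,0): R2 −= (11)R0 → (0, 9, 6)
pivot(1,1)=1: scale R1 → (0, 1, 2)
  clear (0,1): R0 −= (4)R1 → (1, 0, 0)
  clear (2,1): R2 −= (9)R1 → (0, 0, 1)
pivot(2,2)=1: scale R2 → (0, 0, 1)
  clear (1,2): R1 −= (2)R2 → (0, 1, 0)

rank = 3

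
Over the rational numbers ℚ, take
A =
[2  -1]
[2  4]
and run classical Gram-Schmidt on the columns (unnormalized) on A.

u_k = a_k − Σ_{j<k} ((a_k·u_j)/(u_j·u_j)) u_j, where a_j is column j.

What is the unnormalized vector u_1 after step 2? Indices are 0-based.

Step 1: u_0 = a_0 = (2, 2).
Step 2: u_1 = a_1 − (3/4)·u_0 = (-5/2, 5/2).

u_1 = (-5/2, 5/2)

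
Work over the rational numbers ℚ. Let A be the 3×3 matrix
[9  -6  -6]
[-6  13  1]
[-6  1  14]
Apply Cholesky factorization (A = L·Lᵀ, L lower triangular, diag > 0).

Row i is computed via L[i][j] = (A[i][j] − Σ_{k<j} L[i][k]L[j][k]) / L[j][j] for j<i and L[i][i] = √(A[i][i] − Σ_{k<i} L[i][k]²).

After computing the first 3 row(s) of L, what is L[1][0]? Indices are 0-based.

L[1][0] = -2

Step 1: L[0][0] = √(9) = 3.
  L[1][0] = (-6) / L[0][0] = -2.
Step 2: L[1][1] = √(9) = 3.
  L[2][0] = (-6) / L[0][0] = -2.
  L[2][1] = (-3) / L[1][1] = -1.
Step 3: L[2][2] = √(9) = 3.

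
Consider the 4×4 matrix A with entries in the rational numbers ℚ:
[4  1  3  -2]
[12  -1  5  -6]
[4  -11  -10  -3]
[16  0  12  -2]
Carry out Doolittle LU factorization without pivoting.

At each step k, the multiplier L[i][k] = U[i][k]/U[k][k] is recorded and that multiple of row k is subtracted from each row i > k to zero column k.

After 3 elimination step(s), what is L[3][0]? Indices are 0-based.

L[3][0] = 4

Step 1: pivot at (0,0) is 4.
  row1 ← row1 − (3)·row0  ⇒  L[1][0]=3, U row1=(0, -4, -4, 0)
  row2 ← row2 − (1)·row0  ⇒  L[2][0]=1, U row2=(0, -12, -13, -1)
  row3 ← row3 − (4)·row0  ⇒  L[3][0]=4, U row3=(0, -4, 0, 6)
Step 2: pivot at (1,1) is -4.
  row2 ← row2 − (3)·row1  ⇒  L[2][1]=3, U row2=(0, 0, -1, -1)
  row3 ← row3 − (1)·row1  ⇒  L[3][1]=1, U row3=(0, 0, 4, 6)
Step 3: pivot at (2,2) is -1.
  row3 ← row3 − (-4)·row2  ⇒  L[3][2]=-4, U row3=(0, 0, 0, 2)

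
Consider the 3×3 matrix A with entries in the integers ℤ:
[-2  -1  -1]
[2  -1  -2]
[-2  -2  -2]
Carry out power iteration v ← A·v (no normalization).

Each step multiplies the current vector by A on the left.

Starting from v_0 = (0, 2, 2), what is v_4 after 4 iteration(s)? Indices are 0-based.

v_0 = (0, 2, 2).
v_1 = A·v_0 = (-4, -6, -8).
v_2 = A·v_1 = (22, 14, 36).
v_3 = A·v_2 = (-94, -42, -144).
v_4 = A·v_3 = (374, 142, 560).

v_4 = (374, 142, 560)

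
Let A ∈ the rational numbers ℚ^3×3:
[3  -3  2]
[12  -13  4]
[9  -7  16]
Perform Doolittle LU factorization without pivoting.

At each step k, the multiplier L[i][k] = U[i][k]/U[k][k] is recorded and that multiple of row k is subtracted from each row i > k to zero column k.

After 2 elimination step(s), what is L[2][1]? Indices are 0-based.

L[2][1] = -2

[col 0] pivot 3
  R1 -= 4*R0 → (0, -1, -4)  (L[1][0] := 4)
  R2 -= 3*R0 → (0, 2, 10)  (L[2][0] := 3)
[col 1] pivot -1
  R2 -= -2*R1 → (0, 0, 2)  (L[2][1] := -2)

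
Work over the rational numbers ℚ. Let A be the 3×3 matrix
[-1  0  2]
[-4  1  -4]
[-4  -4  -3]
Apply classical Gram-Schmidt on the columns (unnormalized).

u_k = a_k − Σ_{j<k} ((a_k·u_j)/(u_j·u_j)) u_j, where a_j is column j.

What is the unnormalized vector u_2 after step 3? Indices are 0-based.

u_2 = (1180/417, -236/417, -59/417)

Step 1: u_0 = a_0 = (-1, -4, -4).
Step 2: u_1 = a_1 − (4/11)·u_0 = (4/11, 27/11, -28/11).
Step 3: u_2 = a_2 − (26/33)·u_0 − (-16/139)·u_1 = (1180/417, -236/417, -59/417).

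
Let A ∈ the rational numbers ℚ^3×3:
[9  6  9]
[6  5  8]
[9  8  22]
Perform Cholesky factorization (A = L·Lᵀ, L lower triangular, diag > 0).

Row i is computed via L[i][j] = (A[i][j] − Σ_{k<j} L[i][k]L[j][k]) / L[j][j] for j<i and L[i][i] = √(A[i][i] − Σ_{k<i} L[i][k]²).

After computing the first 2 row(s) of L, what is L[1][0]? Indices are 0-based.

L[1][0] = 2

Step 1: L[0][0] = √(9) = 3.
  L[1][0] = (6) / L[0][0] = 2.
Step 2: L[1][1] = √(1) = 1.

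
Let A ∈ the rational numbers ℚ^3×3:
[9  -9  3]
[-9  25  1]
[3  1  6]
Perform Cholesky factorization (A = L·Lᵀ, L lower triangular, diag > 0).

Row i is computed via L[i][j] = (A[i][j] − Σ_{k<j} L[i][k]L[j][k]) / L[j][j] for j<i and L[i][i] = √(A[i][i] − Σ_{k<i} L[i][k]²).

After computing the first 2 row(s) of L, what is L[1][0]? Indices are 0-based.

Step 1: L[0][0] = √(9) = 3.
  L[1][0] = (-9) / L[0][0] = -3.
Step 2: L[1][1] = √(16) = 4.

L[1][0] = -3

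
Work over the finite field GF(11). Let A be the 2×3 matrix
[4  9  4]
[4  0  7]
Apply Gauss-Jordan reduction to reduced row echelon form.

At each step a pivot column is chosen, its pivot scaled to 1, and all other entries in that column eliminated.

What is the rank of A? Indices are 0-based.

rank = 2

[1] R0 /= 4  ⇒  (1, 5, 1)
     R1 -= 4·R0  ⇒  (0, 2, 3)
[2] R1 /= 2  ⇒  (0, 1, 7)
     R0 -= 5·R1  ⇒  (1, 0, 10)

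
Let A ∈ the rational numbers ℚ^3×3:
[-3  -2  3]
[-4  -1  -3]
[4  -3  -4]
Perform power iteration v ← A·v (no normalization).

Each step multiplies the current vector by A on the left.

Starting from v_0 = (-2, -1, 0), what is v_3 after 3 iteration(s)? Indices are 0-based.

v_3 = (298, 179, -250)

v_0 = (-2, -1, 0).
v_1 = A·v_0 = (8, 9, -5).
v_2 = A·v_1 = (-57, -26, 25).
v_3 = A·v_2 = (298, 179, -250).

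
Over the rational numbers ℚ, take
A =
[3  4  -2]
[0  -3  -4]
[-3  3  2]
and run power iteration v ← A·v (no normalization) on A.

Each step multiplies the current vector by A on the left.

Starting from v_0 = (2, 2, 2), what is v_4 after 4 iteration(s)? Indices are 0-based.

v_4 = (998, -742, 248)

v_0 = (2, 2, 2).
v_1 = A·v_0 = (10, -14, 4).
v_2 = A·v_1 = (-34, 26, -64).
v_3 = A·v_2 = (130, 178, 52).
v_4 = A·v_3 = (998, -742, 248).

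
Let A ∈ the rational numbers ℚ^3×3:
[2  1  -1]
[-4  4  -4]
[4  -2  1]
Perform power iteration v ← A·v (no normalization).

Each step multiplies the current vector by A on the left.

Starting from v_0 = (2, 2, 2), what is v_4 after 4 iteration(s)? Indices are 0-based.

v_0 = (2, 2, 2).
v_1 = A·v_0 = (4, -8, 6).
v_2 = A·v_1 = (-6, -72, 38).
v_3 = A·v_2 = (-122, -416, 158).
v_4 = A·v_3 = (-818, -1808, 502).

v_4 = (-818, -1808, 502)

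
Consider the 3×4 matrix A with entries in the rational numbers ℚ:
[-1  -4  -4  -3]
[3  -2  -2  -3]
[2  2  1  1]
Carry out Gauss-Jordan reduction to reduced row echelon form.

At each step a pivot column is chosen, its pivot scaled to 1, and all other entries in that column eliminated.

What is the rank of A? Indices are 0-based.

[1] R0 /= -1  ⇒  (1, 4, 4, 3)
     R1 -= 3·R0  ⇒  (0, -14, -14, -12)
     R2 -= 2·R0  ⇒  (0, -6, -7, -5)
[2] R1 /= -14  ⇒  (0, 1, 1, 6/7)
     R0 -= 4·R1  ⇒  (1, 0, 0, -3/7)
     R2 -= -6·R1  ⇒  (0, 0, -1, 1/7)
[3] R2 /= -1  ⇒  (0, 0, 1, -1/7)
     R1 -= 1·R2  ⇒  (0, 1, 0, 1)

rank = 3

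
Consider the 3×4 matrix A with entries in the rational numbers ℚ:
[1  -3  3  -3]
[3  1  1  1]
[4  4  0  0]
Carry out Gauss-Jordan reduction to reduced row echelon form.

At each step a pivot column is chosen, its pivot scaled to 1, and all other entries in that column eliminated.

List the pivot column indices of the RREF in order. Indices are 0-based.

pivot columns: 0, 1, 2

[1] R0 /= 1  ⇒  (1, -3, 3, -3)
     R1 -= 3·R0  ⇒  (0, 10, -8, 10)
     R2 -= 4·R0  ⇒  (0, 16, -12, 12)
[2] R1 /= 10  ⇒  (0, 1, -4/5, 1)
     R0 -= -3·R1  ⇒  (1, 0, 3/5, 0)
     R2 -= 16·R1  ⇒  (0, 0, 4/5, -4)
[3] R2 /= 4/5  ⇒  (0, 0, 1, -5)
     R0 -= 3/5·R2  ⇒  (1, 0, 0, 3)
     R1 -= -4/5·R2  ⇒  (0, 1, 0, -3)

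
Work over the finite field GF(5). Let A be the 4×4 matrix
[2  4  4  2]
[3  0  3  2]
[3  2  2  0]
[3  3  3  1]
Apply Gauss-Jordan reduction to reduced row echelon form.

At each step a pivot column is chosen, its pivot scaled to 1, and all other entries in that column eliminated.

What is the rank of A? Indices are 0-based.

rank = 4

[1] R0 /= 2  ⇒  (1, 2, 2, 1)
     R1 -= 3·R0  ⇒  (0, 4, 2, 4)
     R2 -= 3·R0  ⇒  (0, 1, 1, 2)
     R3 -= 3·R0  ⇒  (0, 2, 2, 3)
[2] R1 /= 4  ⇒  (0, 1, 3, 1)
     R0 -= 2·R1  ⇒  (1, 0, 1, 4)
     R2 -= 1·R1  ⇒  (0, 0, 3, 1)
     R3 -= 2·R1  ⇒  (0, 0, 1, 1)
[3] R2 /= 3  ⇒  (0, 0, 1, 2)
     R0 -= 1·R2  ⇒  (1, 0, 0, 2)
     R1 -= 3·R2  ⇒  (0, 1, 0, 0)
     R3 -= 1·R2  ⇒  (0, 0, 0, 4)
[4] R3 /= 4  ⇒  (0, 0, 0, 1)
     R0 -= 2·R3  ⇒  (1, 0, 0, 0)
     R2 -= 2·R3  ⇒  (0, 0, 1, 0)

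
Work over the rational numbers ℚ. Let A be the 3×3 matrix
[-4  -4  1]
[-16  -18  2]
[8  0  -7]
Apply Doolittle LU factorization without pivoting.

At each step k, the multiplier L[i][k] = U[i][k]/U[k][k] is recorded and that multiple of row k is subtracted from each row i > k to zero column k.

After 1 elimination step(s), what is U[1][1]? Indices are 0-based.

[col 0] pivot -4
  R1 -= 4*R0 → (0, -2, -2)  (L[1][0] := 4)
  R2 -= -2*R0 → (0, -8, -5)  (L[2][0] := -2)

U[1][1] = -2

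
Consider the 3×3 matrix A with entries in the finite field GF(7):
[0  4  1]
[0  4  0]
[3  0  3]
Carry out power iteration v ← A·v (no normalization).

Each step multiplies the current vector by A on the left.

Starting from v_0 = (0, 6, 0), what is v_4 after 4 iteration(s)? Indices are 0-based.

v_0 = (0, 6, 0).
v_1 = A·v_0 = (3, 3, 0).
v_2 = A·v_1 = (5, 5, 2).
v_3 = A·v_2 = (1, 6, 0).
v_4 = A·v_3 = (3, 3, 3).

v_4 = (3, 3, 3)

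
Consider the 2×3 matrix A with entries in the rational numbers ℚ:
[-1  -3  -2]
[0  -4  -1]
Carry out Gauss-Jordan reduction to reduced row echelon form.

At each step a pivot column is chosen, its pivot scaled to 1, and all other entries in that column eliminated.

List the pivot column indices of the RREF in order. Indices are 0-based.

pivot(0,0)=-1: scale R0 → (1, 3, 2)
pivot(1,1)=-4: scale R1 → (0, 1, 1/4)
  clear (0,1): R0 −= (3)R1 → (1, 0, 5/4)

pivot columns: 0, 1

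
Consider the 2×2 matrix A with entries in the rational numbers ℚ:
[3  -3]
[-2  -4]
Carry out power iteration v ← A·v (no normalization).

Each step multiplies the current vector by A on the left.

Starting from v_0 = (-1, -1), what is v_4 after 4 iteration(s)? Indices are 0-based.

v_0 = (-1, -1).
v_1 = A·v_0 = (0, 6).
v_2 = A·v_1 = (-18, -24).
v_3 = A·v_2 = (18, 132).
v_4 = A·v_3 = (-342, -564).

v_4 = (-342, -564)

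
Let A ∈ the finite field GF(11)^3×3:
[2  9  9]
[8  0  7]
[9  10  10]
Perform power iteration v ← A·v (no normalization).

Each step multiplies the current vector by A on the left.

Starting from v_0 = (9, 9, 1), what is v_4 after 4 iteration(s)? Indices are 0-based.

v_0 = (9, 9, 1).
v_1 = A·v_0 = (9, 2, 5).
v_2 = A·v_1 = (4, 8, 8).
v_3 = A·v_2 = (9, 0, 9).
v_4 = A·v_3 = (0, 3, 6).

v_4 = (0, 3, 6)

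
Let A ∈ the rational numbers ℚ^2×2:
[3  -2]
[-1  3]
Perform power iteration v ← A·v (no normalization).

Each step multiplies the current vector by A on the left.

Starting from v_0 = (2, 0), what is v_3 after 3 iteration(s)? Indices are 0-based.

v_0 = (2, 0).
v_1 = A·v_0 = (6, -2).
v_2 = A·v_1 = (22, -12).
v_3 = A·v_2 = (90, -58).

v_3 = (90, -58)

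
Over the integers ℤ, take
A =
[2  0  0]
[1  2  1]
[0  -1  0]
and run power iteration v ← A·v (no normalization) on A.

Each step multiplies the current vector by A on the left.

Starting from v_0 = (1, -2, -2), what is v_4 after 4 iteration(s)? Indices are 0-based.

v_0 = (1, -2, -2).
v_1 = A·v_0 = (2, -5, 2).
v_2 = A·v_1 = (4, -6, 5).
v_3 = A·v_2 = (8, -3, 6).
v_4 = A·v_3 = (16, 8, 3).

v_4 = (16, 8, 3)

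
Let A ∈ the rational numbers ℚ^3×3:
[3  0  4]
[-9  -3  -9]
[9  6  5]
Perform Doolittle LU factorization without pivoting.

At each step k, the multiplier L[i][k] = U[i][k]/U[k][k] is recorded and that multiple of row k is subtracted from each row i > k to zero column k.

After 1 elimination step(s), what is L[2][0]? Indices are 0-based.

L[2][0] = 3

k=0: U[0][0]=3
  eliminate (1,0): mult=-3, new row 1: (0, -3, 3); set L[1][0]=-3
  eliminate (2,0): mult=3, new row 2: (0, 6, -7); set L[2][0]=3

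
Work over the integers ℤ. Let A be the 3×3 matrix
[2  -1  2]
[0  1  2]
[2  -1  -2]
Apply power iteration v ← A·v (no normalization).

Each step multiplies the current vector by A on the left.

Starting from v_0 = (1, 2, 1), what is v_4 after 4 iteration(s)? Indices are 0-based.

v_4 = (-40, -24, 24)

v_0 = (1, 2, 1).
v_1 = A·v_0 = (2, 4, -2).
v_2 = A·v_1 = (-4, 0, 4).
v_3 = A·v_2 = (0, 8, -16).
v_4 = A·v_3 = (-40, -24, 24).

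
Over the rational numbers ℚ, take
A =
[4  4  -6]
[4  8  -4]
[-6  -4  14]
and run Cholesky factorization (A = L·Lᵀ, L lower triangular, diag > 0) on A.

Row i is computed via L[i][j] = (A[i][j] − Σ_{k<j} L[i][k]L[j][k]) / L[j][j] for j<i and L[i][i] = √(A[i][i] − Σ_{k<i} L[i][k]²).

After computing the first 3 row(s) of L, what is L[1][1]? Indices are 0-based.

Step 1: L[0][0] = √(4) = 2.
  L[1][0] = (4) / L[0][0] = 2.
Step 2: L[1][1] = √(4) = 2.
  L[2][0] = (-6) / L[0][0] = -3.
  L[2][1] = (2) / L[1][1] = 1.
Step 3: L[2][2] = √(4) = 2.

L[1][1] = 2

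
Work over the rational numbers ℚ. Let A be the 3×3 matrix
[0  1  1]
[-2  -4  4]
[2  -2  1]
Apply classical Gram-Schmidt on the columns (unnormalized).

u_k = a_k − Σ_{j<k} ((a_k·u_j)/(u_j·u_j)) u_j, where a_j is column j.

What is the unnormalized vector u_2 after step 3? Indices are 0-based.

u_2 = (33/19, 11/38, 11/38)

Step 1: u_0 = a_0 = (0, -2, 2).
Step 2: u_1 = a_1 − (1/2)·u_0 = (1, -3, -3).
Step 3: u_2 = a_2 − (-3/4)·u_0 − (-14/19)·u_1 = (33/19, 11/38, 11/38).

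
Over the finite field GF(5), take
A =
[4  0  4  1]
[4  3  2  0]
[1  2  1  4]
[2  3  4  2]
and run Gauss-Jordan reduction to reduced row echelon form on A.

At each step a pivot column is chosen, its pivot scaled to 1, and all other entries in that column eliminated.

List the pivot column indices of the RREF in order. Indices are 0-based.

pivot columns: 0, 1, 2, 3

pivot(0,0)=4: scale R0 → (1, 0, 1, 4)
  clear (1,0): R1 −= (4)R0 → (0, 3, 3, 4)
  clear (2,0): R2 −= (1)R0 → (0, 2, 0, 0)
  clear (3,0): R3 −= (2)R0 → (0, 3, 2, 4)
pivot(1,1)=3: scale R1 → (0, 1, 1, 3)
  clear (2,1): R2 −= (2)R1 → (0, 0, 3, 4)
  clear (3,1): R3 −= (3)R1 → (0, 0, 4, 0)
pivot(2,2)=3: scale R2 → (0, 0, 1, 3)
  clear (0,2): R0 −= (1)R2 → (1, 0, 0, 1)
  clear (1,2): R1 −= (1)R2 → (0, 1, 0, 0)
  clear (3,2): R3 −= (4)R2 → (0, 0, 0, 3)
pivot(3,3)=3: scale R3 → (0, 0, 0, 1)
  clear (0,3): R0 −= (1)R3 → (1, 0, 0, 0)
  clear (2,3): R2 −= (3)R3 → (0, 0, 1, 0)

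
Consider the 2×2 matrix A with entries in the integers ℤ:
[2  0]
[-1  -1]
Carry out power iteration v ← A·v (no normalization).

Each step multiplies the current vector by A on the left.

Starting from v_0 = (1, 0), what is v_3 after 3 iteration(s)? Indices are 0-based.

v_3 = (8, -3)

v_0 = (1, 0).
v_1 = A·v_0 = (2, -1).
v_2 = A·v_1 = (4, -1).
v_3 = A·v_2 = (8, -3).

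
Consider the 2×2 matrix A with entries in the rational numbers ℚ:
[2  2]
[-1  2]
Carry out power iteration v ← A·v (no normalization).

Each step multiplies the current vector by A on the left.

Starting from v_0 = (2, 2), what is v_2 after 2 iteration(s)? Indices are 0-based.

v_2 = (20, -4)

v_0 = (2, 2).
v_1 = A·v_0 = (8, 2).
v_2 = A·v_1 = (20, -4).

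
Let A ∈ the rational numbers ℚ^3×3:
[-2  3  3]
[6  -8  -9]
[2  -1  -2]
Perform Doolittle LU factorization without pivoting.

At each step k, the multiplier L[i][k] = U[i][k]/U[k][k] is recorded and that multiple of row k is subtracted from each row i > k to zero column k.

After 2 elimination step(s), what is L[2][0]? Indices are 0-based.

[col 0] pivot -2
  R1 -= -3*R0 → (0, 1, 0)  (L[1][0] := -3)
  R2 -= -1*R0 → (0, 2, 1)  (L[2][0] := -1)
[col 1] pivot 1
  R2 -= 2*R1 → (0, 0, 1)  (L[2][1] := 2)

L[2][0] = -1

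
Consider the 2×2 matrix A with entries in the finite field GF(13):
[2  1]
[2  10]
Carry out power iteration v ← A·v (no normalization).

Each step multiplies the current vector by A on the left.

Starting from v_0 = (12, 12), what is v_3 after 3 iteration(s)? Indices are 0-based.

v_0 = (12, 12).
v_1 = A·v_0 = (10, 1).
v_2 = A·v_1 = (8, 4).
v_3 = A·v_2 = (7, 4).

v_3 = (7, 4)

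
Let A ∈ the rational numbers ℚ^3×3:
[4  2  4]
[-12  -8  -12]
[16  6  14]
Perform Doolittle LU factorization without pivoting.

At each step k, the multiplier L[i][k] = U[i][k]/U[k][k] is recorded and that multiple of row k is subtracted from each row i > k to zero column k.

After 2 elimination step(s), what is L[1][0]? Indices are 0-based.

L[1][0] = -3

k=0: U[0][0]=4
  eliminate (1,0): mult=-3, new row 1: (0, -2, 0); set L[1][0]=-3
  eliminate (2,0): mult=4, new row 2: (0, -2, -2); set L[2][0]=4
k=1: U[1][1]=-2
  eliminate (2,1): mult=1, new row 2: (0, 0, -2); set L[2][1]=1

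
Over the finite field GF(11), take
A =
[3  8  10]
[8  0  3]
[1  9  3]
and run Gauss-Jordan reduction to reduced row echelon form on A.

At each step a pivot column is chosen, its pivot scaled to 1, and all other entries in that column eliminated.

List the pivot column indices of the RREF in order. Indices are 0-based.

pivot columns: 0, 1, 2

step 1: normalize row 0 (÷3) = (1, 10, 7)
  row 1: subtract 8×row0 = (0, 8, 2)
  row 2: subtract 1×row0 = (0, 10, 7)
step 2: normalize row 1 (÷8) = (0, 1, 3)
  row 0: subtract 10×row1 = (1, 0, 10)
  row 2: subtract 10×row1 = (0, 0, 10)
step 3: normalize row 2 (÷10) = (0, 0, 1)
  row 0: subtract 10×row2 = (1, 0, 0)
  row 1: subtract 3×row2 = (0, 1, 0)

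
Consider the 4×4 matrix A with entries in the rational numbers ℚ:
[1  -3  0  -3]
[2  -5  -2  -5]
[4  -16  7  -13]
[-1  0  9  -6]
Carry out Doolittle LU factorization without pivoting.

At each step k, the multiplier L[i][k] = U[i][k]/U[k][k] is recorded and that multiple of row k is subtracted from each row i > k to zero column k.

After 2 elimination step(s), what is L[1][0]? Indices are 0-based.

L[1][0] = 2

k=0: U[0][0]=1
  eliminate (1,0): mult=2, new row 1: (0, 1, -2, 1); set L[1][0]=2
  eliminate (2,0): mult=4, new row 2: (0, -4, 7, -1); set L[2][0]=4
  eliminate (3,0): mult=-1, new row 3: (0, -3, 9, -9); set L[3][0]=-1
k=1: U[1][1]=1
  eliminate (2,1): mult=-4, new row 2: (0, 0, -1, 3); set L[2][1]=-4
  eliminate (3,1): mult=-3, new row 3: (0, 0, 3, -6); set L[3][1]=-3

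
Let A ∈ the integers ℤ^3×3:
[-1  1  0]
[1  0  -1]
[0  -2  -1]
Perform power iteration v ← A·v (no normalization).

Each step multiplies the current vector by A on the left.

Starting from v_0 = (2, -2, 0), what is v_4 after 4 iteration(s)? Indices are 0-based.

v_4 = (28, -38, -52)

v_0 = (2, -2, 0).
v_1 = A·v_0 = (-4, 2, 4).
v_2 = A·v_1 = (6, -8, -8).
v_3 = A·v_2 = (-14, 14, 24).
v_4 = A·v_3 = (28, -38, -52).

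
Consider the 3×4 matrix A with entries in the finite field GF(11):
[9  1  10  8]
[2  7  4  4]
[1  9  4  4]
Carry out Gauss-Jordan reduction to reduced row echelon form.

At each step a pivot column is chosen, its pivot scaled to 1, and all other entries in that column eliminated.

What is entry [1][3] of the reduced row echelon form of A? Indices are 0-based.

M[1][3] = 8

[1] R0 /= 9  ⇒  (1, 5, 6, 7)
     R1 -= 2·R0  ⇒  (0, 8, 3, 1)
     R2 -= 1·R0  ⇒  (0, 4, 9, 8)
[2] R1 /= 8  ⇒  (0, 1, 10, 7)
     R0 -= 5·R1  ⇒  (1, 0, 0, 5)
     R2 -= 4·R1  ⇒  (0, 0, 2, 2)
[3] R2 /= 2  ⇒  (0, 0, 1, 1)
     R1 -= 10·R2  ⇒  (0, 1, 0, 8)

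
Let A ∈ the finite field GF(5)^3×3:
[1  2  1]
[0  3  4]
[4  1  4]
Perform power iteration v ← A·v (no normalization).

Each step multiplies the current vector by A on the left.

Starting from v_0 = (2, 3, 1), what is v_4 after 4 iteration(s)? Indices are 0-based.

v_4 = (3, 4, 1)

v_0 = (2, 3, 1).
v_1 = A·v_0 = (4, 3, 0).
v_2 = A·v_1 = (0, 4, 4).
v_3 = A·v_2 = (2, 3, 0).
v_4 = A·v_3 = (3, 4, 1).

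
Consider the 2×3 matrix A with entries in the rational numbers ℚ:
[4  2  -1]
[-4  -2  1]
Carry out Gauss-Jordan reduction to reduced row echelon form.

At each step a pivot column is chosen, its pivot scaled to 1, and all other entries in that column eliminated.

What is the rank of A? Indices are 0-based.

rank = 1

step 1: normalize row 0 (÷4) = (1, 1/2, -1/4)
  row 1: subtract -4×row0 = (0, 0, 0)
skip col 1 (zero from row 1)
skip col 2 (zero from row 1)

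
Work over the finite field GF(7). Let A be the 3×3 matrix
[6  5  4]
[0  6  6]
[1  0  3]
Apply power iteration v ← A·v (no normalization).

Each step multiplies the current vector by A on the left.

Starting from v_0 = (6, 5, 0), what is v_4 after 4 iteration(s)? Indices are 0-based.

v_4 = (0, 1, 2)

v_0 = (6, 5, 0).
v_1 = A·v_0 = (5, 2, 6).
v_2 = A·v_1 = (1, 6, 2).
v_3 = A·v_2 = (2, 6, 0).
v_4 = A·v_3 = (0, 1, 2).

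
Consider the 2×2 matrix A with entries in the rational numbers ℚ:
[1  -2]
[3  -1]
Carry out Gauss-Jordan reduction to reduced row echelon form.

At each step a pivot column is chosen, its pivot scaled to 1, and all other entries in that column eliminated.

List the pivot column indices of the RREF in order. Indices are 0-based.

pivot columns: 0, 1

pivot(0,0)=1: scale R0 → (1, -2)
  clear (1,0): R1 −= (3)R0 → (0, 5)
pivot(1,1)=5: scale R1 → (0, 1)
  clear (0,1): R0 −= (-2)R1 → (1, 0)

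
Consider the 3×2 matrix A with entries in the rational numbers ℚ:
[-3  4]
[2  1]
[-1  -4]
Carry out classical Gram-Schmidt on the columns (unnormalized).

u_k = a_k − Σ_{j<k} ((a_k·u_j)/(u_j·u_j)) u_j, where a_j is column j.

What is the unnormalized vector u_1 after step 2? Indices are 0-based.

u_1 = (19/7, 13/7, -31/7)

Step 1: u_0 = a_0 = (-3, 2, -1).
Step 2: u_1 = a_1 − (-3/7)·u_0 = (19/7, 13/7, -31/7).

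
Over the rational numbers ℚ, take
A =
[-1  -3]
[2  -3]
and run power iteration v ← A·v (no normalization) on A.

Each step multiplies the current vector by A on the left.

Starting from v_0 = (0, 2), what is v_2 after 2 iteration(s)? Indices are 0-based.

v_2 = (24, 6)

v_0 = (0, 2).
v_1 = A·v_0 = (-6, -6).
v_2 = A·v_1 = (24, 6).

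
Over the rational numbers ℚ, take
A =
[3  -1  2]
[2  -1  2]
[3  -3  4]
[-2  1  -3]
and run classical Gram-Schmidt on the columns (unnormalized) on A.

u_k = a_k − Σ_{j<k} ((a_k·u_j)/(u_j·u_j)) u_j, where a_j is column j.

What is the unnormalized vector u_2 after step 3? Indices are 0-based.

Step 1: u_0 = a_0 = (3, 2, 3, -2).
Step 2: u_1 = a_1 − (-8/13)·u_0 = (11/13, 3/13, -15/13, -3/13).
Step 3: u_2 = a_2 − (14/13)·u_0 − (-23/28)·u_1 = (-15/28, 1/28, -5/28, -29/28).

u_2 = (-15/28, 1/28, -5/28, -29/28)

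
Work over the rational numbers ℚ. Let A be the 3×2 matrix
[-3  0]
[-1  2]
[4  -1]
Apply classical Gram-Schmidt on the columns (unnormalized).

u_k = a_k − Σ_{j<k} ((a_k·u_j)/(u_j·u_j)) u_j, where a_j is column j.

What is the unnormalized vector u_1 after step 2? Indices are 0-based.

Step 1: u_0 = a_0 = (-3, -1, 4).
Step 2: u_1 = a_1 − (-3/13)·u_0 = (-9/13, 23/13, -1/13).

u_1 = (-9/13, 23/13, -1/13)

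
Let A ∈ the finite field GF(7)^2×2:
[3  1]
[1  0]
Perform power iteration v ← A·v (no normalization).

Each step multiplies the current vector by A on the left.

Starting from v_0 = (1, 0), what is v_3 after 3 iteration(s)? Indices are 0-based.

v_3 = (5, 3)

v_0 = (1, 0).
v_1 = A·v_0 = (3, 1).
v_2 = A·v_1 = (3, 3).
v_3 = A·v_2 = (5, 3).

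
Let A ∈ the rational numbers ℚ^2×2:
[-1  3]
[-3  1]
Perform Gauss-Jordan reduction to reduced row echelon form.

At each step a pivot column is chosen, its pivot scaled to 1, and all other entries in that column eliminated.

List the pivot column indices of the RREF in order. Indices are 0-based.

pivot columns: 0, 1

step 1: normalize row 0 (÷-1) = (1, -3)
  row 1: subtract -3×row0 = (0, -8)
step 2: normalize row 1 (÷-8) = (0, 1)
  row 0: subtract -3×row1 = (1, 0)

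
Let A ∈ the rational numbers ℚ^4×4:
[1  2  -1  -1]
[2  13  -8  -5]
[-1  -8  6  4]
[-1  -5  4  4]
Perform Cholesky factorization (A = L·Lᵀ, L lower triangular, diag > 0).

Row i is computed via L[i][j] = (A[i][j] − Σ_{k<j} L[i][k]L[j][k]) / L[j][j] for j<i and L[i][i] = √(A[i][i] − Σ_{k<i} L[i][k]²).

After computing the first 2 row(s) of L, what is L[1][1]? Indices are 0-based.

L[1][1] = 3

Step 1: L[0][0] = √(1) = 1.
  L[1][0] = (2) / L[0][0] = 2.
Step 2: L[1][1] = √(9) = 3.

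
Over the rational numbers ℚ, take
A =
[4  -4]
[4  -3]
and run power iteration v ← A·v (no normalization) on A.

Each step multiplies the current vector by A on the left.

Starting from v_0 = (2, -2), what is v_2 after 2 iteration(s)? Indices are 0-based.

v_0 = (2, -2).
v_1 = A·v_0 = (16, 14).
v_2 = A·v_1 = (8, 22).

v_2 = (8, 22)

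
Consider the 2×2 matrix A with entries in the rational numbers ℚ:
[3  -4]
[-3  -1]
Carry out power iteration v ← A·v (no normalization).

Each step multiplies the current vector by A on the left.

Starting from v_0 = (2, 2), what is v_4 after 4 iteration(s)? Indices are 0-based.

v_0 = (2, 2).
v_1 = A·v_0 = (-2, -8).
v_2 = A·v_1 = (26, 14).
v_3 = A·v_2 = (22, -92).
v_4 = A·v_3 = (434, 26).

v_4 = (434, 26)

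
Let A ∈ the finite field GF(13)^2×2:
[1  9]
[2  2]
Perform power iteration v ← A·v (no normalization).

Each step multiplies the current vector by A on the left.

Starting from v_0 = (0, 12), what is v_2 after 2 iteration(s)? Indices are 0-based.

v_2 = (12, 4)

v_0 = (0, 12).
v_1 = A·v_0 = (4, 11).
v_2 = A·v_1 = (12, 4).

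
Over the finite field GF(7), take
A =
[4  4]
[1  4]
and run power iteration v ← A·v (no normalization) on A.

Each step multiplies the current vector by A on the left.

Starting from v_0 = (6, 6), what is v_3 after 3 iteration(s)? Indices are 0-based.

v_3 = (2, 4)

v_0 = (6, 6).
v_1 = A·v_0 = (6, 2).
v_2 = A·v_1 = (4, 0).
v_3 = A·v_2 = (2, 4).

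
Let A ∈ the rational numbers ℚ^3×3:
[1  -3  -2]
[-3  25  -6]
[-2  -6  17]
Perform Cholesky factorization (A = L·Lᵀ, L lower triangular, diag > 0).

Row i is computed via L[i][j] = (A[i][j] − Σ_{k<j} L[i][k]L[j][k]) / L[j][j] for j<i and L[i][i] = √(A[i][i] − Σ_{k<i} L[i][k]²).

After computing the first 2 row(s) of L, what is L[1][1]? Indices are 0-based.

Step 1: L[0][0] = √(1) = 1.
  L[1][0] = (-3) / L[0][0] = -3.
Step 2: L[1][1] = √(16) = 4.

L[1][1] = 4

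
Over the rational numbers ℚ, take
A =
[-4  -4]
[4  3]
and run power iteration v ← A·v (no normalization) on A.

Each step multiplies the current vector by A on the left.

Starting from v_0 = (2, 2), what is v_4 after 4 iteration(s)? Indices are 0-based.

v_0 = (2, 2).
v_1 = A·v_0 = (-16, 14).
v_2 = A·v_1 = (8, -22).
v_3 = A·v_2 = (56, -34).
v_4 = A·v_3 = (-88, 122).

v_4 = (-88, 122)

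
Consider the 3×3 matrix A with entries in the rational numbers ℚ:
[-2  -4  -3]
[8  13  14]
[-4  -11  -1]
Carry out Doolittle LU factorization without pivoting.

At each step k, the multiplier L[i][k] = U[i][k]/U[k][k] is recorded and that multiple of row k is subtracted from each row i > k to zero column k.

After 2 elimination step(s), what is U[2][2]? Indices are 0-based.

U[2][2] = 3

[col 0] pivot -2
  R1 -= -4*R0 → (0, -3, 2)  (L[1][0] := -4)
  R2 -= 2*R0 → (0, -3, 5)  (L[2][0] := 2)
[col 1] pivot -3
  R2 -= 1*R1 → (0, 0, 3)  (L[2][1] := 1)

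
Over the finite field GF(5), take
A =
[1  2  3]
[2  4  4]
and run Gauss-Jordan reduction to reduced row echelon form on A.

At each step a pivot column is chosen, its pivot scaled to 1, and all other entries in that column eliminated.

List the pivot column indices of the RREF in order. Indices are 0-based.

pivot columns: 0, 2

step 1: normalize row 0 (÷1) = (1, 2, 3)
  row 1: subtract 2×row0 = (0, 0, 3)
skip col 1 (zero from row 1)
step 2: normalize row 1 (÷3) = (0, 0, 1)
  row 0: subtract 3×row1 = (1, 2, 0)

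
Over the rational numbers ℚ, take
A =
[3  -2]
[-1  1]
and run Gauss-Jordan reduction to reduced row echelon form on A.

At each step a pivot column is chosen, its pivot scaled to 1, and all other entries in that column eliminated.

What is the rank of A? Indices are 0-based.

rank = 2

step 1: normalize row 0 (÷3) = (1, -2/3)
  row 1: subtract -1×row0 = (0, 1/3)
step 2: normalize row 1 (÷1/3) = (0, 1)
  row 0: subtract -2/3×row1 = (1, 0)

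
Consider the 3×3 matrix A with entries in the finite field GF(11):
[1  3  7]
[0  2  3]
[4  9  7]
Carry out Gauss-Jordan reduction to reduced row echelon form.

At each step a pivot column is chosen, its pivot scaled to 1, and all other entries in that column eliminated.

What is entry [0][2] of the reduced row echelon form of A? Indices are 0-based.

M[0][2] = 8

pivot(0,0)=1: scale R0 → (1, 3, 7)
  clear (2,0): R2 −= (4)R0 → (0, 8, 1)
pivot(1,1)=2: scale R1 → (0, 1, 7)
  clear (0,1): R0 −= (3)R1 → (1, 0, 8)
  clear (2,1): R2 −= (8)R1 → (0, 0, 0)
col 2: no nonzero at/below row 2; advance.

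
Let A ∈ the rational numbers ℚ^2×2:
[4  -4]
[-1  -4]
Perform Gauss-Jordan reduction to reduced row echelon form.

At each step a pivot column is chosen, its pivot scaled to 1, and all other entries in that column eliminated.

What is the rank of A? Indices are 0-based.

[1] R0 /= 4  ⇒  (1, -1)
     R1 -= -1·R0  ⇒  (0, -5)
[2] R1 /= -5  ⇒  (0, 1)
     R0 -= -1·R1  ⇒  (1, 0)

rank = 2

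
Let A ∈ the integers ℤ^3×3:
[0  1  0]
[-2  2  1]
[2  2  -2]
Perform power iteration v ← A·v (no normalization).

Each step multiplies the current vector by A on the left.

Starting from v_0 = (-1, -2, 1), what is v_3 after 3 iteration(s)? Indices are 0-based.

v_3 = (-6, 0, -34)

v_0 = (-1, -2, 1).
v_1 = A·v_0 = (-2, -1, -8).
v_2 = A·v_1 = (-1, -6, 10).
v_3 = A·v_2 = (-6, 0, -34).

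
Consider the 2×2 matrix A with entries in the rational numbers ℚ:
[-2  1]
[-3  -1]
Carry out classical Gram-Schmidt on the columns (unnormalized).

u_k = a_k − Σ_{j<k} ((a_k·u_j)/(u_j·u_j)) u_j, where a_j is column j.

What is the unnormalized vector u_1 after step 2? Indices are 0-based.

u_1 = (15/13, -10/13)

Step 1: u_0 = a_0 = (-2, -3).
Step 2: u_1 = a_1 − (1/13)·u_0 = (15/13, -10/13).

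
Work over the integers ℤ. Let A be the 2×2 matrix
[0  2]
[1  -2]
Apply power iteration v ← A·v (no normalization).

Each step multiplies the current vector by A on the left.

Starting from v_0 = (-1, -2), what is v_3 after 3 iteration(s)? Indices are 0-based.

v_3 = (-20, 26)

v_0 = (-1, -2).
v_1 = A·v_0 = (-4, 3).
v_2 = A·v_1 = (6, -10).
v_3 = A·v_2 = (-20, 26).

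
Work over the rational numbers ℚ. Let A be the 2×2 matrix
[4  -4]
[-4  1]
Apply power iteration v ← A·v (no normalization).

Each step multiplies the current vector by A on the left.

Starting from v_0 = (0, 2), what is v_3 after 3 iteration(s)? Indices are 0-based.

v_3 = (-296, 194)

v_0 = (0, 2).
v_1 = A·v_0 = (-8, 2).
v_2 = A·v_1 = (-40, 34).
v_3 = A·v_2 = (-296, 194).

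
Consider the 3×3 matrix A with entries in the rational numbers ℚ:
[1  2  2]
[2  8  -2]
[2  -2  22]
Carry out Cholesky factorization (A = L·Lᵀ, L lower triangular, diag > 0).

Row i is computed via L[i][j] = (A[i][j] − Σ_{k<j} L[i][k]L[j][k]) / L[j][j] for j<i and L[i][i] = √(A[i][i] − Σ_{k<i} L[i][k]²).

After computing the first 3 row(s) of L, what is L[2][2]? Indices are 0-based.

Step 1: L[0][0] = √(1) = 1.
  L[1][0] = (2) / L[0][0] = 2.
Step 2: L[1][1] = √(4) = 2.
  L[2][0] = (2) / L[0][0] = 2.
  L[2][1] = (-6) / L[1][1] = -3.
Step 3: L[2][2] = √(9) = 3.

L[2][2] = 3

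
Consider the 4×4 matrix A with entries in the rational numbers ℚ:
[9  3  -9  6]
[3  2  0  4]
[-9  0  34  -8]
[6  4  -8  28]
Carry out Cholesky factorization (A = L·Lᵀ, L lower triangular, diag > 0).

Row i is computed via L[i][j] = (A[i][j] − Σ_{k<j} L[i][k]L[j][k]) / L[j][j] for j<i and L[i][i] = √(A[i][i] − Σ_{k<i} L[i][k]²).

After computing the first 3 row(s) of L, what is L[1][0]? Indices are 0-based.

L[1][0] = 1

Step 1: L[0][0] = √(9) = 3.
  L[1][0] = (3) / L[0][0] = 1.
Step 2: L[1][1] = √(1) = 1.
  L[2][0] = (-9) / L[0][0] = -3.
  L[2][1] = (3) / L[1][1] = 3.
Step 3: L[2][2] = √(16) = 4.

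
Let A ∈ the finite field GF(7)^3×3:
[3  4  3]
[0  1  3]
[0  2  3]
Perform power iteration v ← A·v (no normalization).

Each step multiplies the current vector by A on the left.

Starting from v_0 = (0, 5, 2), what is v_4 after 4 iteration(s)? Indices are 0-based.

v_4 = (0, 0, 3)

v_0 = (0, 5, 2).
v_1 = A·v_0 = (5, 4, 2).
v_2 = A·v_1 = (2, 3, 0).
v_3 = A·v_2 = (4, 3, 6).
v_4 = A·v_3 = (0, 0, 3).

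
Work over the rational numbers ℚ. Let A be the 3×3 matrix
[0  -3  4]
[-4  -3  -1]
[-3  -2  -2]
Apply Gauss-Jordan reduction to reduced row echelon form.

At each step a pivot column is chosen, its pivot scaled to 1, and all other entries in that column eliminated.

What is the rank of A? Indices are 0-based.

pivot(0,0): swap R0↔R1
pivot(0,0)=-4: scale R0 → (1, 3/4, 1/4)
  clear (2,0): R2 −= (-3)R0 → (0, 1/4, -5/4)
pivot(1,1)=-3: scale R1 → (0, 1, -4/3)
  clear (0,1): R0 −= (3/4)R1 → (1, 0, 5/4)
  clear (2,1): R2 −= (1/4)R1 → (0, 0, -11/12)
pivot(2,2)=-11/12: scale R2 → (0, 0, 1)
  clear (0,2): R0 −= (5/4)R2 → (1, 0, 0)
  clear (1,2): R1 −= (-4/3)R2 → (0, 1, 0)

rank = 3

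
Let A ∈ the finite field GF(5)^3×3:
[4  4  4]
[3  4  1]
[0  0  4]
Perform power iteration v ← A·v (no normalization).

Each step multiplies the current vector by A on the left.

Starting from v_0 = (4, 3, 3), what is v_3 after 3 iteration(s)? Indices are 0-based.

v_0 = (4, 3, 3).
v_1 = A·v_0 = (0, 2, 2).
v_2 = A·v_1 = (1, 0, 3).
v_3 = A·v_2 = (1, 1, 2).

v_3 = (1, 1, 2)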